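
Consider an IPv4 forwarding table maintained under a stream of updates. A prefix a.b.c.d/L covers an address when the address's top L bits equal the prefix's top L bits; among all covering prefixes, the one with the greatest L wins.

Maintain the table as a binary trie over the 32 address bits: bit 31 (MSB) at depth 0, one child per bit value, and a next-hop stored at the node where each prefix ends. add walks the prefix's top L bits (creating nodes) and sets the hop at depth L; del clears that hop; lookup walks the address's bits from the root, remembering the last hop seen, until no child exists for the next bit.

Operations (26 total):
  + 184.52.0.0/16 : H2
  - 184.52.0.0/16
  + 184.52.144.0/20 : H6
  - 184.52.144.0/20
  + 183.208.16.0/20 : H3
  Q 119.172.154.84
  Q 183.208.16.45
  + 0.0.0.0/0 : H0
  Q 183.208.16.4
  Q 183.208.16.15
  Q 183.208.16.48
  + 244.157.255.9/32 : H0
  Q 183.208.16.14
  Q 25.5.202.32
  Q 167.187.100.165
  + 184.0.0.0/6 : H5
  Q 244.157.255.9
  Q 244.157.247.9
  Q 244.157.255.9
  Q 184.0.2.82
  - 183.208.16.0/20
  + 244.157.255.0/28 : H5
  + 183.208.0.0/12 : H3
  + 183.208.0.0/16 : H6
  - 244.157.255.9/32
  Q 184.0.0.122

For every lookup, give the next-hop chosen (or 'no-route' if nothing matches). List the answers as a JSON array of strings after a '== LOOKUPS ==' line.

Process each operation:
  + 184.52.0.0/16 (H2) depth=16
  - 184.52.0.0/16 clear@16
  + 184.52.144.0/20 (H6) depth=20
  - 184.52.144.0/20 clear@20
  + 183.208.16.0/20 (H3) depth=20
  lookup 119.172.154.84: bits ε walk d0:- -> no-route
  lookup 183.208.16.45: bits 10110111110100000001 walk d0:-→d1:-→d2:-→d3:-→d4:-→d5:-→d6:-→d7:-→d8:-→d9:-→d10:-→d11:-→d12:-→d13:-→d14:-→d15:-→d16:-→d17:-→d18:-→d19:-→d20:H3 -> H3
  + 0.0.0.0/0 (H0) depth=0
  lookup 183.208.16.4: bits 10110111110100000001 walk d0:H0→d1:-→d2:-→d3:-→d4:-→d5:-→d6:-→d7:-→d8:-→d9:-→d10:-→d11:-→d12:-→d13:-→d14:-→d15:-→d16:-→d17:-→d18:-→d19:-→d20:H3 -> H3
  lookup 183.208.16.15: bits 10110111110100000001 walk d0:H0→d1:-→d2:-→d3:-→d4:-→d5:-→d6:-→d7:-→d8:-→d9:-→d10:-→d11:-→d12:-→d13:-→d14:-→d15:-→d16:-→d17:-→d18:-→d19:-→d20:H3 -> H3
  lookup 183.208.16.48: bits 10110111110100000001 walk d0:H0→d1:-→d2:-→d3:-→d4:-→d5:-→d6:-→d7:-→d8:-→d9:-→d10:-→d11:-→d12:-→d13:-→d14:-→d15:-→d16:-→d17:-→d18:-→d19:-→d20:H3 -> H3
  + 244.157.255.9/32 (H0) depth=32
  lookup 183.208.16.14: bits 10110111110100000001 walk d0:H0→d1:-→d2:-→d3:-→d4:-→d5:-→d6:-→d7:-→d8:-→d9:-→d10:-→d11:-→d12:-→d13:-→d14:-→d15:-→d16:-→d17:-→d18:-→d19:-→d20:H3 -> H3
  lookup 25.5.202.32: bits ε walk d0:H0 -> H0
  lookup 167.187.100.165: bits 101 walk d0:H0→d1:-→d2:-→d3:- -> H0
  + 184.0.0.0/6 (H5) depth=6
  lookup 244.157.255.9: bits 11110100100111011111111100001001 walk d0:H0→d1:-→d2:-→d3:-→d4:-→d5:-→d6:-→d7:-→d8:-→d9:-→d10:-→d11:-→d12:-→d13:-→d14:-→d15:-→d16:-→d17:-→d18:-→d19:-→d20:-→d21:-→d22:-→d23:-→d24:-→d25:-→d26:-→d27:-→d28:-→d29:-→d30:-→d31:-→d32:H0 -> H0
  lookup 244.157.247.9: bits 11110100100111011111 walk d0:H0→d1:-→d2:-→d3:-→d4:-→d5:-→d6:-→d7:-→d8:-→d9:-→d10:-→d11:-→d12:-→d13:-→d14:-→d15:-→d16:-→d17:-→d18:-→d19:-→d20:- -> H0
  lookup 244.157.255.9: bits 11110100100111011111111100001001 walk d0:H0→d1:-→d2:-→d3:-→d4:-→d5:-→d6:-→d7:-→d8:-→d9:-→d10:-→d11:-→d12:-→d13:-→d14:-→d15:-→d16:-→d17:-→d18:-→d19:-→d20:-→d21:-→d22:-→d23:-→d24:-→d25:-→d26:-→d27:-→d28:-→d29:-→d30:-→d31:-→d32:H0 -> H0
  lookup 184.0.2.82: bits 1011100000 walk d0:H0→d1:-→d2:-→d3:-→d4:-→d5:-→d6:H5→d7:-→d8:-→d9:-→d10:- -> H5
  - 183.208.16.0/20 clear@20
  + 244.157.255.0/28 (H5) depth=28
  + 183.208.0.0/12 (H3) depth=12
  + 183.208.0.0/16 (H6) depth=16
  - 244.157.255.9/32 clear@32
  lookup 184.0.0.122: bits 1011100000 walk d0:H0→d1:-→d2:-→d3:-→d4:-→d5:-→d6:H5→d7:-→d8:-→d9:-→d10:- -> H5

== LOOKUPS ==
["no-route","H3","H3","H3","H3","H3","H0","H0","H0","H0","H0","H5","H5"]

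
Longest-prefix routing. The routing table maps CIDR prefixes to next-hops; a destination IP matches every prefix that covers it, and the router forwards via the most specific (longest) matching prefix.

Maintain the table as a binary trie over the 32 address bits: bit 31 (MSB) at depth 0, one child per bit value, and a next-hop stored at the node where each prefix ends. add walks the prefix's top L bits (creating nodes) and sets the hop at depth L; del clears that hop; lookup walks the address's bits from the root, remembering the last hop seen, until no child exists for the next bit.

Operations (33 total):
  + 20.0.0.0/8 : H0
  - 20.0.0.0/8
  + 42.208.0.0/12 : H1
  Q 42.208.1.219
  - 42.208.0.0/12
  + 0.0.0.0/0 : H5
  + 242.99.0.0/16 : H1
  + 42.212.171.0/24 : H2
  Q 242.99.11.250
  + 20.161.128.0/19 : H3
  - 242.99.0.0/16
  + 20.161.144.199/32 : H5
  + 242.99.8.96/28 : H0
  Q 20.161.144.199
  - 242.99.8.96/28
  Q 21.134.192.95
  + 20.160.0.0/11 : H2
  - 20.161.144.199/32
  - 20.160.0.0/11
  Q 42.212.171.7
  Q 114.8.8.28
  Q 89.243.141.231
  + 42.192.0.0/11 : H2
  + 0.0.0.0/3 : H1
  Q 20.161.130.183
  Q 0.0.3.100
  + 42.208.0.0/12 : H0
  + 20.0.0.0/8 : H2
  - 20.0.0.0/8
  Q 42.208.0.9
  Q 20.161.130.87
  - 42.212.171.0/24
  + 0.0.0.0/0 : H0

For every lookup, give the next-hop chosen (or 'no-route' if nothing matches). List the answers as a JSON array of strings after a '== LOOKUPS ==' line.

Process each operation:
  add 20.0.0.0/8 -> H0 at depth 8
  - 20.0.0.0/8 clear@8
  add 42.208.0.0/12 -> H1 at depth 12
  ? 42.208.1.219  path d0:-→d1:-→d2:-→d3:-→d4:-→d5:-→d6:-→d7:-→d8:-→d9:-→d10:-→d11:-→d12:H1  best=H1
  - 42.208.0.0/12 clear@12
  add 0.0.0.0/0 -> H5 at depth 0
  add 242.99.0.0/16 -> H1 at depth 16
  add 42.212.171.0/24 -> H2 at depth 24
  ? 242.99.11.250  path d0:H5→d1:-→d2:-→d3:-→d4:-→d5:-→d6:-→d7:-→d8:-→d9:-→d10:-→d11:-→d12:-→d13:-→d14:-→d15:-→d16:H1  best=H1
  add 20.161.128.0/19 -> H3 at depth 19
  - 242.99.0.0/16 clear@16
  add 20.161.144.199/32 -> H5 at depth 32
  add 242.99.8.96/28 -> H0 at depth 28
  ? 20.161.144.199  path d0:H5→d1:-→d2:-→d3:-→d4:-→d5:-→d6:-→d7:-→d8:-→d9:-→d10:-→d11:-→d12:-→d13:-→d14:-→d15:-→d16:-→d17:-→d18:-→d19:H3→d20:-→d21:-→d22:-→d23:-→d24:-→d25:-→d26:-→d27:-→d28:-→d29:-→d30:-→d31:-→d32:H5  best=H5
  - 242.99.8.96/28 clear@28
  ? 21.134.192.95  path d0:H5→d1:-→d2:-→d3:-→d4:-→d5:-→d6:-→d7:-  best=H5
  add 20.160.0.0/11 -> H2 at depth 11
  - 20.161.144.199/32 clear@32
  - 20.160.0.0/11 clear@11
  ? 42.212.171.7  path d0:H5→d1:-→d2:-→d3:-→d4:-→d5:-→d6:-→d7:-→d8:-→d9:-→d10:-→d11:-→d12:-→d13:-→d14:-→d15:-→d16:-→d17:-→d18:-→d19:-→d20:-→d21:-→d22:-→d23:-→d24:H2  best=H2
  ? 114.8.8.28  path d0:H5→d1:-  best=H5
  ? 89.243.141.231  path d0:H5→d1:-  best=H5
  add 42.192.0.0/11 -> H2 at depth 11
  add 0.0.0.0/3 -> H1 at depth 3
  ? 20.161.130.183  path d0:H5→d1:-→d2:-→d3:H1→d4:-→d5:-→d6:-→d7:-→d8:-→d9:-→d10:-→d11:-→d12:-→d13:-→d14:-→d15:-→d16:-→d17:-→d18:-→d19:H3  best=H3
  ? 0.0.3.100  path d0:H5→d1:-→d2:-→d3:H1  best=H1
  add 42.208.0.0/12 -> H0 at depth 12
  add 20.0.0.0/8 -> H2 at depth 8
  - 20.0.0.0/8 clear@8
  ? 42.208.0.9  path d0:H5→d1:-→d2:-→d3:-→d4:-→d5:-→d6:-→d7:-→d8:-→d9:-→d10:-→d11:H2→d12:H0→d13:-  best=H0
  ? 20.161.130.87  path d0:H5→d1:-→d2:-→d3:H1→d4:-→d5:-→d6:-→d7:-→d8:-→d9:-→d10:-→d11:-→d12:-→d13:-→d14:-→d15:-→d16:-→d17:-→d18:-→d19:H3  best=H3
  - 42.212.171.0/24 clear@24
  add 0.0.0.0/0 -> H0 at depth 0

== LOOKUPS ==
["H1","H1","H5","H5","H2","H5","H5","H3","H1","H0","H3"]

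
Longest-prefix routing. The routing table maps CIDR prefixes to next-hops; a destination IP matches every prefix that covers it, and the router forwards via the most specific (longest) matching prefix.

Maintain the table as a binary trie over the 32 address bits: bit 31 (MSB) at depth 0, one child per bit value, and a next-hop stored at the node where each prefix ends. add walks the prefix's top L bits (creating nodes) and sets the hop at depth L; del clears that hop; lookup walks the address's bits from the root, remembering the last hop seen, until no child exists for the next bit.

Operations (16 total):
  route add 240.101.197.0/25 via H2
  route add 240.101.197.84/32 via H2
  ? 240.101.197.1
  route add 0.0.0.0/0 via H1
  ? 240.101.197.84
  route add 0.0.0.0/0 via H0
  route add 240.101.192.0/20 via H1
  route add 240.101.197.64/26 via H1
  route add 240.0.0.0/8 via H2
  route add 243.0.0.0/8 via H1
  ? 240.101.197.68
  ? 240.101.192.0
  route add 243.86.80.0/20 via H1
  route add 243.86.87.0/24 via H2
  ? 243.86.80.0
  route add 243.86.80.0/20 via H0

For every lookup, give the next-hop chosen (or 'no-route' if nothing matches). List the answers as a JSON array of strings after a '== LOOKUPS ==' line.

Trace:
  + 240.101.197.0/25 (H2) depth=25
  + 240.101.197.84/32 (H2) depth=32
  Q 240.101.197.1: descend 1111000001100101110001010 ; hops seen [H2] ; pick H2
  + 0.0.0.0/0 (H1) depth=0
  Q 240.101.197.84: descend 11110000011001011100010101010100 ; hops seen [H1,H2,H2] ; pick H2
  + 0.0.0.0/0 (H0) depth=0
  + 240.101.192.0/20 (H1) depth=20
  + 240.101.197.64/26 (H1) depth=26
  + 240.0.0.0/8 (H2) depth=8
  + 243.0.0.0/8 (H1) depth=8
  Q 240.101.197.68: descend 111100000110010111000101010 ; hops seen [H0,H2,H1,H2,H1] ; pick H1
  Q 240.101.192.0: descend 111100000110010111000 ; hops seen [H0,H2,H1] ; pick H1
  + 243.86.80.0/20 (H1) depth=20
  + 243.86.87.0/24 (H2) depth=24
  Q 243.86.80.0: descend 111100110101011001010 ; hops seen [H0,H1,H1] ; pick H1
  + 243.86.80.0/20 (H0) depth=20

== LOOKUPS ==
["H2","H2","H1","H1","H1"]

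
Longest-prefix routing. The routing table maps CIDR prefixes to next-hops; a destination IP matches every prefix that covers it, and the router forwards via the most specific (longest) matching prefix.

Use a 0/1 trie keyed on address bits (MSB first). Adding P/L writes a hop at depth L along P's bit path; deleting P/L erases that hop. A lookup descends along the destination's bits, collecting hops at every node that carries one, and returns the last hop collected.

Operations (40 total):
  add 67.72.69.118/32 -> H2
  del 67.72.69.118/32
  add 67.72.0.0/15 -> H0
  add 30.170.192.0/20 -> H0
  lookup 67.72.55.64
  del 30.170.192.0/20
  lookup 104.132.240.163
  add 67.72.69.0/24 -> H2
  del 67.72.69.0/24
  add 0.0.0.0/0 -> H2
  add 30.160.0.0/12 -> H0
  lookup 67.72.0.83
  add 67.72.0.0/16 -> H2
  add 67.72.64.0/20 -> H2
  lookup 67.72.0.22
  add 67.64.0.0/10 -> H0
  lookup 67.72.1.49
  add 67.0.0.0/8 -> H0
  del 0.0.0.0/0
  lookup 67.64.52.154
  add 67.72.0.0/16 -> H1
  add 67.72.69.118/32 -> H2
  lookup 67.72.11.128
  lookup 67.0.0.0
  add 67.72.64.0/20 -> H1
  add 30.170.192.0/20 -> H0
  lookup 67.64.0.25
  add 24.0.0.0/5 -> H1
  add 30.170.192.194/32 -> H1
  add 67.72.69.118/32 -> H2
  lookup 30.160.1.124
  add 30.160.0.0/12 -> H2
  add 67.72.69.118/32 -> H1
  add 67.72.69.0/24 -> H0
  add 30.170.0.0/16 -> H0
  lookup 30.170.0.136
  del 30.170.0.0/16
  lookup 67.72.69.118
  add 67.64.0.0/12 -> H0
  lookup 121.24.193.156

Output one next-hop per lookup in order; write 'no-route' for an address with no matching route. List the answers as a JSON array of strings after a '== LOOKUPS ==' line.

Apply in order:
  add 67.72.69.118/32 -> H2 at depth 32
  - 67.72.69.118/32 clear@32
  add 67.72.0.0/15 -> H0 at depth 15
  add 30.170.192.0/20 -> H0 at depth 20
  Q 67.72.55.64: descend 01000011010010000 ; hops seen [H0] ; pick H0
  - 30.170.192.0/20 clear@20
  Q 104.132.240.163: descend 01 ; hops seen [∅] ; pick no-route
  add 67.72.69.0/24 -> H2 at depth 24
  - 67.72.69.0/24 clear@24
  add 0.0.0.0/0 -> H2 at depth 0
  add 30.160.0.0/12 -> H0 at depth 12
  Q 67.72.0.83: descend 01000011010010000 ; hops seen [H2,H0] ; pick H0
  add 67.72.0.0/16 -> H2 at depth 16
  add 67.72.64.0/20 -> H2 at depth 20
  Q 67.72.0.22: descend 01000011010010000 ; hops seen [H2,H0,H2] ; pick H2
  add 67.64.0.0/10 -> H0 at depth 10
  Q 67.72.1.49: descend 01000011010010000 ; hops seen [H2,H0,H0,H2] ; pick H2
  add 67.0.0.0/8 -> H0 at depth 8
  - 0.0.0.0/0 clear@0
  Q 67.64.52.154: descend 010000110100 ; hops seen [H0,H0] ; pick H0
  add 67.72.0.0/16 -> H1 at depth 16
  add 67.72.69.118/32 -> H2 at depth 32
  Q 67.72.11.128: descend 01000011010010000 ; hops seen [H0,H0,H0,H1] ; pick H1
  Q 67.0.0.0: descend 010000110 ; hops seen [H0] ; pick H0
  add 67.72.64.0/20 -> H1 at depth 20
  add 30.170.192.0/20 -> H0 at depth 20
  Q 67.64.0.25: descend 010000110100 ; hops seen [H0,H0] ; pick H0
  add 24.0.0.0/5 -> H1 at depth 5
  add 30.170.192.194/32 -> H1 at depth 32
  add 67.72.69.118/32 -> H2 at depth 32
  Q 30.160.1.124: descend 000111101010 ; hops seen [H1,H0] ; pick H0
  add 30.160.0.0/12 -> H2 at depth 12
  add 67.72.69.118/32 -> H1 at depth 32
  add 67.72.69.0/24 -> H0 at depth 24
  add 30.170.0.0/16 -> H0 at depth 16
  Q 30.170.0.136: descend 0001111010101010 ; hops seen [H1,H2,H0] ; pick H0
  - 30.170.0.0/16 clear@16
  Q 67.72.69.118: descend 01000011010010000100010101110110 ; hops seen [H0,H0,H0,H1,H1,H0,H1] ; pick H1
  add 67.64.0.0/12 -> H0 at depth 12
  Q 121.24.193.156: descend 01 ; hops seen [∅] ; pick no-route

== LOOKUPS ==
["H0","no-route","H0","H2","H2","H0","H1","H0","H0","H0","H0","H1","no-route"]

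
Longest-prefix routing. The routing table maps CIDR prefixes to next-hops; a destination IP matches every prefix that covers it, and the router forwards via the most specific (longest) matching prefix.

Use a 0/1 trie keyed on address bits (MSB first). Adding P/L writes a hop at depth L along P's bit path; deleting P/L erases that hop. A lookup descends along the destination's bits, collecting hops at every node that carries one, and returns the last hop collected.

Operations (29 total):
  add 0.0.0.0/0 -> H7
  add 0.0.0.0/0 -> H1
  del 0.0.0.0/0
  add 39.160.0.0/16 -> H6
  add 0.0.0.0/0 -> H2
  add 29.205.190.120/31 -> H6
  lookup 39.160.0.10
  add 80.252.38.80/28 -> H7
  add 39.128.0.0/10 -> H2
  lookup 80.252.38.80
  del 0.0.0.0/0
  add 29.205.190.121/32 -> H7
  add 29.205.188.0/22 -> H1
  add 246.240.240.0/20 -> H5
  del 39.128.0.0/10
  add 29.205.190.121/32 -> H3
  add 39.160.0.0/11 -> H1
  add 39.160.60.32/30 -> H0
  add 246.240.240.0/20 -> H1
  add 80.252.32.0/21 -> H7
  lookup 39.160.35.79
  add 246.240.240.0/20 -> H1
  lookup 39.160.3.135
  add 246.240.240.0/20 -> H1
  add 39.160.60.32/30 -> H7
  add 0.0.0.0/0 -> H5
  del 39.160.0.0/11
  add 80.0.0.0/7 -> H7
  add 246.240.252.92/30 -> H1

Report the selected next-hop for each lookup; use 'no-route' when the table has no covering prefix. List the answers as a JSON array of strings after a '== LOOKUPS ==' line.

Apply in order:
  + 0.0.0.0/0 (H7) depth=0
  + 0.0.0.0/0 (H1) depth=0
  - 0.0.0.0/0 clear@0
  + 39.160.0.0/16 (H6) depth=16
  + 0.0.0.0/0 (H2) depth=0
  + 29.205.190.120/31 (H6) depth=31
  ? 39.160.0.10  path d0:H2→d1:-→d2:-→d3:-→d4:-→d5:-→d6:-→d7:-→d8:-→d9:-→d10:-→d11:-→d12:-→d13:-→d14:-→d15:-→d16:H6  best=H6
  + 80.252.38.80/28 (H7) depth=28
  + 39.128.0.0/10 (H2) depth=10
  ? 80.252.38.80  path d0:H2→d1:-→d2:-→d3:-→d4:-→d5:-→d6:-→d7:-→d8:-→d9:-→d10:-→d11:-→d12:-→d13:-→d14:-→d15:-→d16:-→d17:-→d18:-→d19:-→d20:-→d21:-→d22:-→d23:-→d24:-→d25:-→d26:-→d27:-→d28:H7  best=H7
  - 0.0.0.0/0 clear@0
  + 29.205.190.121/32 (H7) depth=32
  + 29.205.188.0/22 (H1) depth=22
  + 246.240.240.0/20 (H5) depth=20
  - 39.128.0.0/10 clear@10
  + 29.205.190.121/32 (H3) depth=32
  + 39.160.0.0/11 (H1) depth=11
  + 39.160.60.32/30 (H0) depth=30
  + 246.240.240.0/20 (H1) depth=20
  + 80.252.32.0/21 (H7) depth=21
  ? 39.160.35.79  path d0:-→d1:-→d2:-→d3:-→d4:-→d5:-→d6:-→d7:-→d8:-→d9:-→d10:-→d11:H1→d12:-→d13:-→d14:-→d15:-→d16:H6→d17:-→d18:-→d19:-  best=H6
  + 246.240.240.0/20 (H1) depth=20
  ? 39.160.3.135  path d0:-→d1:-→d2:-→d3:-→d4:-→d5:-→d6:-→d7:-→d8:-→d9:-→d10:-→d11:H1→d12:-→d13:-→d14:-→d15:-→d16:H6→d17:-→d18:-  best=H6
  + 246.240.240.0/20 (H1) depth=20
  + 39.160.60.32/30 (H7) depth=30
  + 0.0.0.0/0 (H5) depth=0
  - 39.160.0.0/11 clear@11
  + 80.0.0.0/7 (H7) depth=7
  + 246.240.252.92/30 (H1) depth=30

== LOOKUPS ==
["H6","H7","H6","H6"]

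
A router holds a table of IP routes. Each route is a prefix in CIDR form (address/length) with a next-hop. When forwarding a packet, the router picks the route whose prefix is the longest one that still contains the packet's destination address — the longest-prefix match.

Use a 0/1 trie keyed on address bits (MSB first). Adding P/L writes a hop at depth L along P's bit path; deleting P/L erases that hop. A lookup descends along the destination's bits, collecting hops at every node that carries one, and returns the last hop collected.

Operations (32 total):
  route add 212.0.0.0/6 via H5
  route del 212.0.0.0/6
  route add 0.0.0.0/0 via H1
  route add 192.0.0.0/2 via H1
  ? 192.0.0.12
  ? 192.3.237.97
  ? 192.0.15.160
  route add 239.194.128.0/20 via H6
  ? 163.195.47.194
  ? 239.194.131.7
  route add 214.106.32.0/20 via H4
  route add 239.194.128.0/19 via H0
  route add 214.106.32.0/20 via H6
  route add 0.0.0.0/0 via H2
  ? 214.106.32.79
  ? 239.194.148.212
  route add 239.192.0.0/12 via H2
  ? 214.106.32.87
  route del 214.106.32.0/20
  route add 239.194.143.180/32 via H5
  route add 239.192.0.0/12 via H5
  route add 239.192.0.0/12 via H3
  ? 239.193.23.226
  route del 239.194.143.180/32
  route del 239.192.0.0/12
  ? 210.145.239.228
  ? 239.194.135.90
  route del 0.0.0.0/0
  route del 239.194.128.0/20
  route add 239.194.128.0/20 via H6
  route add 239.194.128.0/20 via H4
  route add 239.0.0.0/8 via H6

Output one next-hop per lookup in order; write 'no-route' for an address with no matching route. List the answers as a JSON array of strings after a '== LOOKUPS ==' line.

Process each operation:
  add 212.0.0.0/6 -> H5 at depth 6
  del 212.0.0.0/6 (clear depth 6)
  add 0.0.0.0/0 -> H1 at depth 0
  add 192.0.0.0/2 -> H1 at depth 2
  Q 192.0.0.12: descend 110 ; hops seen [H1,H1] ; pick H1
  Q 192.3.237.97: descend 110 ; hops seen [H1,H1] ; pick H1
  Q 192.0.15.160: descend 110 ; hops seen [H1,H1] ; pick H1
  add 239.194.128.0/20 -> H6 at depth 20
  Q 163.195.47.194: descend 1 ; hops seen [H1] ; pick H1
  Q 239.194.131.7: descend 11101111110000101000 ; hops seen [H1,H1,H6] ; pick H6
  add 214.106.32.0/20 -> H4 at depth 20
  add 239.194.128.0/19 -> H0 at depth 19
  add 214.106.32.0/20 -> H6 at depth 20
  add 0.0.0.0/0 -> H2 at depth 0
  Q 214.106.32.79: descend 11010110011010100010 ; hops seen [H2,H1,H6] ; pick H6
  Q 239.194.148.212: descend 1110111111000010100 ; hops seen [H2,H1,H0] ; pick H0
  add 239.192.0.0/12 -> H2 at depth 12
  Q 214.106.32.87: descend 11010110011010100010 ; hops seen [H2,H1,H6] ; pick H6
  del 214.106.32.0/20 (clear depth 20)
  add 239.194.143.180/32 -> H5 at depth 32
  add 239.192.0.0/12 -> H5 at depth 12
  add 239.192.0.0/12 -> H3 at depth 12
  Q 239.193.23.226: descend 11101111110000 ; hops seen [H2,H1,H3] ; pick H3
  del 239.194.143.180/32 (clear depth 32)
  del 239.192.0.0/12 (clear depth 12)
  Q 210.145.239.228: descend 11010 ; hops seen [H2,H1] ; pick H1
  Q 239.194.135.90: descend 11101111110000101000 ; hops seen [H2,H1,H0,H6] ; pick H6
  del 0.0.0.0/0 (clear depth 0)
  del 239.194.128.0/20 (clear depth 20)
  add 239.194.128.0/20 -> H6 at depth 20
  add 239.194.128.0/20 -> H4 at depth 20
  add 239.0.0.0/8 -> H6 at depth 8

== LOOKUPS ==
["H1","H1","H1","H1","H6","H6","H0","H6","H3","H1","H6"]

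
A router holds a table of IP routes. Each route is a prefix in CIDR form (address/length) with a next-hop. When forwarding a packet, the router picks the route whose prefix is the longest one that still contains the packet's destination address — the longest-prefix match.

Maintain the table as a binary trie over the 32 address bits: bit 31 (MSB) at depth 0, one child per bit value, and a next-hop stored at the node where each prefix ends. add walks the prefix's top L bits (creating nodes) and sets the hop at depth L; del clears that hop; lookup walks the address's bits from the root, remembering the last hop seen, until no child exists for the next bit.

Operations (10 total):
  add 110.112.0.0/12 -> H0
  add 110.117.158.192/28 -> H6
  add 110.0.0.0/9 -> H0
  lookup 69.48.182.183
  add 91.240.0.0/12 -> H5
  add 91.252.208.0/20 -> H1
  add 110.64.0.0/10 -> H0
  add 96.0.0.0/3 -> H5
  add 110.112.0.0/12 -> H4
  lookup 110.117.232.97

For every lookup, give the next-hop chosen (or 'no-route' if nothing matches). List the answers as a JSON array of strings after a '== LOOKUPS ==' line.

Apply in order:
  + 110.112.0.0/12 (H0) depth=12
  + 110.117.158.192/28 (H6) depth=28
  + 110.0.0.0/9 (H0) depth=9
  ? 69.48.182.183  path d0:-→d1:-→d2:-  best=no-route
  + 91.240.0.0/12 (H5) depth=12
  + 91.252.208.0/20 (H1) depth=20
  + 110.64.0.0/10 (H0) depth=10
  + 96.0.0.0/3 (H5) depth=3
  + 110.112.0.0/12 (H4) depth=12
  ? 110.117.232.97  path d0:-→d1:-→d2:-→d3:H5→d4:-→d5:-→d6:-→d7:-→d8:-→d9:H0→d10:H0→d11:-→d12:H4→d13:-→d14:-→d15:-→d16:-→d17:-  best=H4

== LOOKUPS ==
["no-route","H4"]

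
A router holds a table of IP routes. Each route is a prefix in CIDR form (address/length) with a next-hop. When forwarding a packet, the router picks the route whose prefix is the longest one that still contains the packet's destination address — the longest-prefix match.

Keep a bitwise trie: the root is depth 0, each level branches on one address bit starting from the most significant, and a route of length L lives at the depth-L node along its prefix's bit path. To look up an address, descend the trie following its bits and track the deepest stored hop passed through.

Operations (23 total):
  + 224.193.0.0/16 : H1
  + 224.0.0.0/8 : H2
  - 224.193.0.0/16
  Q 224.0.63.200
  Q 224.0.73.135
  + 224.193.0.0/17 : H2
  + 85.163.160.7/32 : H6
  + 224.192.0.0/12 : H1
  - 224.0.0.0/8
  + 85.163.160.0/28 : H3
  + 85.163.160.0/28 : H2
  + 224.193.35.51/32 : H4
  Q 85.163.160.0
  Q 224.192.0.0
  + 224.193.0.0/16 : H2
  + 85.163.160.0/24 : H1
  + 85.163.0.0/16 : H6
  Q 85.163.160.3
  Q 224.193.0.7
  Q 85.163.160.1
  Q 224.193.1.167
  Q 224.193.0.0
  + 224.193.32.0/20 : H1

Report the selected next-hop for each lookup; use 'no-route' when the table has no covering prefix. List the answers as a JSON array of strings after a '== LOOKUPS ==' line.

Trace:
  add 224.193.0.0/16 -> H1 at depth 16
  add 224.0.0.0/8 -> H2 at depth 8
  del 224.193.0.0/16 (clear depth 16)
  ? 224.0.63.200  path d0:-→d1:-→d2:-→d3:-→d4:-→d5:-→d6:-→d7:-→d8:H2  best=H2
  ? 224.0.73.135  path d0:-→d1:-→d2:-→d3:-→d4:-→d5:-→d6:-→d7:-→d8:H2  best=H2
  add 224.193.0.0/17 -> H2 at depth 17
  add 85.163.160.7/32 -> H6 at depth 32
  add 224.192.0.0/12 -> H1 at depth 12
  del 224.0.0.0/8 (clear depth 8)
  add 85.163.160.0/28 -> H3 at depth 28
  add 85.163.160.0/28 -> H2 at depth 28
  add 224.193.35.51/32 -> H4 at depth 32
  ? 85.163.160.0  path d0:-→d1:-→d2:-→d3:-→d4:-→d5:-→d6:-→d7:-→d8:-→d9:-→d10:-→d11:-→d12:-→d13:-→d14:-→d15:-→d16:-→d17:-→d18:-→d19:-→d20:-→d21:-→d22:-→d23:-→d24:-→d25:-→d26:-→d27:-→d28:H2→d29:-  best=H2
  ? 224.192.0.0  path d0:-→d1:-→d2:-→d3:-→d4:-→d5:-→d6:-→d7:-→d8:-→d9:-→d10:-→d11:-→d12:H1→d13:-→d14:-→d15:-  best=H1
  add 224.193.0.0/16 -> H2 at depth 16
  add 85.163.160.0/24 -> H1 at depth 24
  add 85.163.0.0/16 -> H6 at depth 16
  ? 85.163.160.3  path d0:-→d1:-→d2:-→d3:-→d4:-→d5:-→d6:-→d7:-→d8:-→d9:-→d10:-→d11:-→d12:-→d13:-→d14:-→d15:-→d16:H6→d17:-→d18:-→d19:-→d20:-→d21:-→d22:-→d23:-→d24:H1→d25:-→d26:-→d27:-→d28:H2→d29:-  best=H2
  ? 224.193.0.7  path d0:-→d1:-→d2:-→d3:-→d4:-→d5:-→d6:-→d7:-→d8:-→d9:-→d10:-→d11:-→d12:H1→d13:-→d14:-→d15:-→d16:H2→d17:H2→d18:-  best=H2
  ? 85.163.160.1  path d0:-→d1:-→d2:-→d3:-→d4:-→d5:-→d6:-→d7:-→d8:-→d9:-→d10:-→d11:-→d12:-→d13:-→d14:-→d15:-→d16:H6→d17:-→d18:-→d19:-→d20:-→d21:-→d22:-→d23:-→d24:H1→d25:-→d26:-→d27:-→d28:H2→d29:-  best=H2
  ? 224.193.1.167  path d0:-→d1:-→d2:-→d3:-→d4:-→d5:-→d6:-→d7:-→d8:-→d9:-→d10:-→d11:-→d12:H1→d13:-→d14:-→d15:-→d16:H2→d17:H2→d18:-  best=H2
  ? 224.193.0.0  path d0:-→d1:-→d2:-→d3:-→d4:-→d5:-→d6:-→d7:-→d8:-→d9:-→d10:-→d11:-→d12:H1→d13:-→d14:-→d15:-→d16:H2→d17:H2→d18:-  best=H2
  add 224.193.32.0/20 -> H1 at depth 20

== LOOKUPS ==
["H2","H2","H2","H1","H2","H2","H2","H2","H2"]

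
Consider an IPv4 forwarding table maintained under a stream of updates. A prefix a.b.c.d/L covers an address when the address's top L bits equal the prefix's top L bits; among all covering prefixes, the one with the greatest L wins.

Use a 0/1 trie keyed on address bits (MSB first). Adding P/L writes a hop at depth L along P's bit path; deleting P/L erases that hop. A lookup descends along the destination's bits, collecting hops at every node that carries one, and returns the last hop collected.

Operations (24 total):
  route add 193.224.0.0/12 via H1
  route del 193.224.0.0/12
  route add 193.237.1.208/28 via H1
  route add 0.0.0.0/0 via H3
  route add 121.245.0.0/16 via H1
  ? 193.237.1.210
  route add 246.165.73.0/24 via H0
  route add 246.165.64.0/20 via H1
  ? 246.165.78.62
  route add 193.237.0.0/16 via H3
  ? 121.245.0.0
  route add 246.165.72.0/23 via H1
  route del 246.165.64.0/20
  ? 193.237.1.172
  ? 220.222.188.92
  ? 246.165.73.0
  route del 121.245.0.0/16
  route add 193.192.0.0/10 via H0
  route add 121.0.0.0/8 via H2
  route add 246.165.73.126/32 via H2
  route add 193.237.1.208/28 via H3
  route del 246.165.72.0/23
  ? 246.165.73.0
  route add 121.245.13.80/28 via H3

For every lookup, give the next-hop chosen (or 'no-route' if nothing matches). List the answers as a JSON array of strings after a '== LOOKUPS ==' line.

Process each operation:
  add 193.224.0.0/12 -> H1 at depth 12
  del 193.224.0.0/12 (clear depth 12)
  add 193.237.1.208/28 -> H1 at depth 28
  add 0.0.0.0/0 -> H3 at depth 0
  add 121.245.0.0/16 -> H1 at depth 16
  ? 193.237.1.210  path d0:H3→d1:-→d2:-→d3:-→d4:-→d5:-→d6:-→d7:-→d8:-→d9:-→d10:-→d11:-→d12:-→d13:-→d14:-→d15:-→d16:-→d17:-→d18:-→d19:-→d20:-→d21:-→d22:-→d23:-→d24:-→d25:-→d26:-→d27:-→d28:H1  best=H1
  add 246.165.73.0/24 -> H0 at depth 24
  add 246.165.64.0/20 -> H1 at depth 20
  ? 246.165.78.62  path d0:H3→d1:-→d2:-→d3:-→d4:-→d5:-→d6:-→d7:-→d8:-→d9:-→d10:-→d11:-→d12:-→d13:-→d14:-→d15:-→d16:-→d17:-→d18:-→d19:-→d20:H1→d21:-  best=H1
  add 193.237.0.0/16 -> H3 at depth 16
  ? 121.245.0.0  path d0:H3→d1:-→d2:-→d3:-→d4:-→d5:-→d6:-→d7:-→d8:-→d9:-→d10:-→d11:-→d12:-→d13:-→d14:-→d15:-→d16:H1  best=H1
  add 246.165.72.0/23 -> H1 at depth 23
  del 246.165.64.0/20 (clear depth 20)
  ? 193.237.1.172  path d0:H3→d1:-→d2:-→d3:-→d4:-→d5:-→d6:-→d7:-→d8:-→d9:-→d10:-→d11:-→d12:-→d13:-→d14:-→d15:-→d16:H3→d17:-→d18:-→d19:-→d20:-→d21:-→d22:-→d23:-→d24:-→d25:-  best=H3
  ? 220.222.188.92  path d0:H3→d1:-→d2:-→d3:-  best=H3
  ? 246.165.73.0  path d0:H3→d1:-→d2:-→d3:-→d4:-→d5:-→d6:-→d7:-→d8:-→d9:-→d10:-→d11:-→d12:-→d13:-→d14:-→d15:-→d16:-→d17:-→d18:-→d19:-→d20:-→d21:-→d22:-→d23:H1→d24:H0  best=H0
  del 121.245.0.0/16 (clear depth 16)
  add 193.192.0.0/10 -> H0 at depth 10
  add 121.0.0.0/8 -> H2 at depth 8
  add 246.165.73.126/32 -> H2 at depth 32
  add 193.237.1.208/28 -> H3 at depth 28
  del 246.165.72.0/23 (clear depth 23)
  ? 246.165.73.0  path d0:H3→d1:-→d2:-→d3:-→d4:-→d5:-→d6:-→d7:-→d8:-→d9:-→d10:-→d11:-→d12:-→d13:-→d14:-→d15:-→d16:-→d17:-→d18:-→d19:-→d20:-→d21:-→d22:-→d23:-→d24:H0→d25:-  best=H0
  add 121.245.13.80/28 -> H3 at depth 28

== LOOKUPS ==
["H1","H1","H1","H3","H3","H0","H0"]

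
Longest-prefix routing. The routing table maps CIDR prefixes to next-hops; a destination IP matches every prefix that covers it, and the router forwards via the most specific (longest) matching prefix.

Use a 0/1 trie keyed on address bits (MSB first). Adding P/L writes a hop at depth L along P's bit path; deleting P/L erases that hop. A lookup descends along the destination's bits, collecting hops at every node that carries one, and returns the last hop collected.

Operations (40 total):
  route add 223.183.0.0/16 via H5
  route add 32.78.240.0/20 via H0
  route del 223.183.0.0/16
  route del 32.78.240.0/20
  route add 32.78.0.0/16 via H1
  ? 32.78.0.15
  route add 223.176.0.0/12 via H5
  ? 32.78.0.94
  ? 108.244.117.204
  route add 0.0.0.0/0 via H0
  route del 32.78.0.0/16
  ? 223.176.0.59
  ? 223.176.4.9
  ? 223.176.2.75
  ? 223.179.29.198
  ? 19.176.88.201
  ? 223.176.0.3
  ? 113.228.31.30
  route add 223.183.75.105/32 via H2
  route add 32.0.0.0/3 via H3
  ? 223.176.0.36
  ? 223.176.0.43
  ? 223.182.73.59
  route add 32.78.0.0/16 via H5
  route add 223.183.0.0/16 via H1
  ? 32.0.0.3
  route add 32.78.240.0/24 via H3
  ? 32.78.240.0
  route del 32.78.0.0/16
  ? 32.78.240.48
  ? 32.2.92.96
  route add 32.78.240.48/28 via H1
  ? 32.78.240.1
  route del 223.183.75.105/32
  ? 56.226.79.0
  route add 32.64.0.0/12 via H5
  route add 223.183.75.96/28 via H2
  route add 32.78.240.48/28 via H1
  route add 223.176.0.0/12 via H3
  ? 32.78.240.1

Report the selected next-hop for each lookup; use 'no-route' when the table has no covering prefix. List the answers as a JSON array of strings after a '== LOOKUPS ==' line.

Trace:
  add 223.183.0.0/16 -> H5 at depth 16
  add 32.78.240.0/20 -> H0 at depth 20
  del 223.183.0.0/16 (clear depth 16)
  del 32.78.240.0/20 (clear depth 20)
  add 32.78.0.0/16 -> H1 at depth 16
  lookup 32.78.0.15: bits 0010000001001110 walk d0:-→d1:-→d2:-→d3:-→d4:-→d5:-→d6:-→d7:-→d8:-→d9:-→d10:-→d11:-→d12:-→d13:-→d14:-→d15:-→d16:H1 -> H1
  add 223.176.0.0/12 -> H5 at depth 12
  lookup 32.78.0.94: bits 0010000001001110 walk d0:-→d1:-→d2:-→d3:-→d4:-→d5:-→d6:-→d7:-→d8:-→d9:-→d10:-→d11:-→d12:-→d13:-→d14:-→d15:-→d16:H1 -> H1
  lookup 108.244.117.204: bits 0 walk d0:-→d1:- -> no-route
  add 0.0.0.0/0 -> H0 at depth 0
  del 32.78.0.0/16 (clear depth 16)
  lookup 223.176.0.59: bits 1101111110110 walk d0:H0→d1:-→d2:-→d3:-→d4:-→d5:-→d6:-→d7:-→d8:-→d9:-→d10:-→d11:-→d12:H5→d13:- -> H5
  lookup 223.176.4.9: bits 1101111110110 walk d0:H0→d1:-→d2:-→d3:-→d4:-→d5:-→d6:-→d7:-→d8:-→d9:-→d10:-→d11:-→d12:H5→d13:- -> H5
  lookup 223.176.2.75: bits 1101111110110 walk d0:H0→d1:-→d2:-→d3:-→d4:-→d5:-→d6:-→d7:-→d8:-→d9:-→d10:-→d11:-→d12:H5→d13:- -> H5
  lookup 223.179.29.198: bits 1101111110110 walk d0:H0→d1:-→d2:-→d3:-→d4:-→d5:-→d6:-→d7:-→d8:-→d9:-→d10:-→d11:-→d12:H5→d13:- -> H5
  lookup 19.176.88.201: bits 00 walk d0:H0→d1:-→d2:- -> H0
  lookup 223.176.0.3: bits 1101111110110 walk d0:H0→d1:-→d2:-→d3:-→d4:-→d5:-→d6:-→d7:-→d8:-→d9:-→d10:-→d11:-→d12:H5→d13:- -> H5
  lookup 113.228.31.30: bits 0 walk d0:H0→d1:- -> H0
  add 223.183.75.105/32 -> H2 at depth 32
  add 32.0.0.0/3 -> H3 at depth 3
  lookup 223.176.0.36: bits 1101111110110 walk d0:H0→d1:-→d2:-→d3:-→d4:-→d5:-→d6:-→d7:-→d8:-→d9:-→d10:-→d11:-→d12:H5→d13:- -> H5
  lookup 223.176.0.43: bits 1101111110110 walk d0:H0→d1:-→d2:-→d3:-→d4:-→d5:-→d6:-→d7:-→d8:-→d9:-→d10:-→d11:-→d12:H5→d13:- -> H5
  lookup 223.182.73.59: bits 110111111011011 walk d0:H0→d1:-→d2:-→d3:-→d4:-→d5:-→d6:-→d7:-→d8:-→d9:-→d10:-→d11:-→d12:H5→d13:-→d14:-→d15:- -> H5
  add 32.78.0.0/16 -> H5 at depth 16
  add 223.183.0.0/16 -> H1 at depth 16
  lookup 32.0.0.3: bits 001000000 walk d0:H0→d1:-→d2:-→d3:H3→d4:-→d5:-→d6:-→d7:-→d8:-→d9:- -> H3
  add 32.78.240.0/24 -> H3 at depth 24
  lookup 32.78.240.0: bits 001000000100111011110000 walk d0:H0→d1:-→d2:-→d3:H3→d4:-→d5:-→d6:-→d7:-→d8:-→d9:-→d10:-→d11:-→d12:-→d13:-→d14:-→d15:-→d16:H5→d17:-→d18:-→d19:-→d20:-→d21:-→d22:-→d23:-→d24:H3 -> H3
  del 32.78.0.0/16 (clear depth 16)
  lookup 32.78.240.48: bits 001000000100111011110000 walk d0:H0→d1:-→d2:-→d3:H3→d4:-→d5:-→d6:-→d7:-→d8:-→d9:-→d10:-→d11:-→d12:-→d13:-→d14:-→d15:-→d16:-→d17:-→d18:-→d19:-→d20:-→d21:-→d22:-→d23:-→d24:H3 -> H3
  lookup 32.2.92.96: bits 001000000 walk d0:H0→d1:-→d2:-→d3:H3→d4:-→d5:-→d6:-→d7:-→d8:-→d9:- -> H3
  add 32.78.240.48/28 -> H1 at depth 28
  lookup 32.78.240.1: bits 00100000010011101111000000 walk d0:H0→d1:-→d2:-→d3:H3→d4:-→d5:-→d6:-→d7:-→d8:-→d9:-→d10:-→d11:-→d12:-→d13:-→d14:-→d15:-→d16:-→d17:-→d18:-→d19:-→d20:-→d21:-→d22:-→d23:-→d24:H3→d25:-→d26:- -> H3
  del 223.183.75.105/32 (clear depth 32)
  lookup 56.226.79.0: bits 001 walk d0:H0→d1:-→d2:-→d3:H3 -> H3
  add 32.64.0.0/12 -> H5 at depth 12
  add 223.183.75.96/28 -> H2 at depth 28
  add 32.78.240.48/28 -> H1 at depth 28
  add 223.176.0.0/12 -> H3 at depth 12
  lookup 32.78.240.1: bits 00100000010011101111000000 walk d0:H0→d1:-→d2:-→d3:H3→d4:-→d5:-→d6:-→d7:-→d8:-→d9:-→d10:-→d11:-→d12:H5→d13:-→d14:-→d15:-→d16:-→d17:-→d18:-→d19:-→d20:-→d21:-→d22:-→d23:-→d24:H3→d25:-→d26:- -> H3

== LOOKUPS ==
["H1","H1","no-route","H5","H5","H5","H5","H0","H5","H0","H5","H5","H5","H3","H3","H3","H3","H3","H3","H3"]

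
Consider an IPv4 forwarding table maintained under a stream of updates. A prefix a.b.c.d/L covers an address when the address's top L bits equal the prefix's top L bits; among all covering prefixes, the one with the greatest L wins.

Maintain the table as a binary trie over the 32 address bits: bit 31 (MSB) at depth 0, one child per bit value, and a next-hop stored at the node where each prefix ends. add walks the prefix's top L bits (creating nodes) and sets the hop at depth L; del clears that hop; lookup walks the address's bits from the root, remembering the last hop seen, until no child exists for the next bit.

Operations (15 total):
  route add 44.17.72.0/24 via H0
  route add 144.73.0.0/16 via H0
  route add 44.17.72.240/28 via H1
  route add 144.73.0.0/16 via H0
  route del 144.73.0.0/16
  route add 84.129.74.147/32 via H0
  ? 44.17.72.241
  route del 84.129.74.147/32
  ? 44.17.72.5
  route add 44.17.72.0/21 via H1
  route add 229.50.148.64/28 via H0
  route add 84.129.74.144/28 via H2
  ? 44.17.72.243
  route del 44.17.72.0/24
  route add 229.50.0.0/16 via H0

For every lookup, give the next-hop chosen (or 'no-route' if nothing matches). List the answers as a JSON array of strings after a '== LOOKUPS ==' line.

Trace:
  add 44.17.72.0/24 -> H0 at depth 24
  add 144.73.0.0/16 -> H0 at depth 16
  add 44.17.72.240/28 -> H1 at depth 28
  add 144.73.0.0/16 -> H0 at depth 16
  - 144.73.0.0/16 clear@16
  add 84.129.74.147/32 -> H0 at depth 32
  lookup 44.17.72.241: bits 0010110000010001010010001111 walk d0:-→d1:-→d2:-→d3:-→d4:-→d5:-→d6:-→d7:-→d8:-→d9:-→d10:-→d11:-→d12:-→d13:-→d14:-→d15:-→d16:-→d17:-→d18:-→d19:-→d20:-→d21:-→d22:-→d23:-→d24:H0→d25:-→d26:-→d27:-→d28:H1 -> H1
  - 84.129.74.147/32 clear@32
  lookup 44.17.72.5: bits 001011000001000101001000 walk d0:-→d1:-→d2:-→d3:-→d4:-→d5:-→d6:-→d7:-→d8:-→d9:-→d10:-→d11:-→d12:-→d13:-→d14:-→d15:-→d16:-→d17:-→d18:-→d19:-→d20:-→d21:-→d22:-→d23:-→d24:H0 -> H0
  add 44.17.72.0/21 -> H1 at depth 21
  add 229.50.148.64/28 -> H0 at depth 28
  add 84.129.74.144/28 -> H2 at depth 28
  lookup 44.17.72.243: bits 0010110000010001010010001111 walk d0:-→d1:-→d2:-→d3:-→d4:-→d5:-→d6:-→d7:-→d8:-→d9:-→d10:-→d11:-→d12:-→d13:-→d14:-→d15:-→d16:-→d17:-→d18:-→d19:-→d20:-→d21:H1→d22:-→d23:-→d24:H0→d25:-→d26:-→d27:-→d28:H1 -> H1
  - 44.17.72.0/24 clear@24
  add 229.50.0.0/16 -> H0 at depth 16

== LOOKUPS ==
["H1","H0","H1"]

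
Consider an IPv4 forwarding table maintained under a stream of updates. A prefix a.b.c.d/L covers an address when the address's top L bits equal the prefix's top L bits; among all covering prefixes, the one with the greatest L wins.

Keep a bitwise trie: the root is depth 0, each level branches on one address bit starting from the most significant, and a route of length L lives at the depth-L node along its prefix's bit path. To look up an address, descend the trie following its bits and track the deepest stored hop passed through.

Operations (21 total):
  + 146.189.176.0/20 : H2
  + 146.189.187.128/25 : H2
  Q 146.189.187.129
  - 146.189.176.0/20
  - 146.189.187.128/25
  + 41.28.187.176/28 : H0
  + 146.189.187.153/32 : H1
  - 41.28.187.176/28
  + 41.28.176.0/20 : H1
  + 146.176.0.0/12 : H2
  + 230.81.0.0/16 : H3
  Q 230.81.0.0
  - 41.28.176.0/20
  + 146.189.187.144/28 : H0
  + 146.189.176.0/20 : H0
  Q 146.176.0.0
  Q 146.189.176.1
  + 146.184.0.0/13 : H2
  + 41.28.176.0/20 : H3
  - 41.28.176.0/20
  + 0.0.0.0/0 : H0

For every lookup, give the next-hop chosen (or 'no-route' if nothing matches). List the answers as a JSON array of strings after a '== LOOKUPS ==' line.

Apply in order:
  + 146.189.176.0/20 (H2) depth=20
  + 146.189.187.128/25 (H2) depth=25
  ? 146.189.187.129  path d0:-→d1:-→d2:-→d3:-→d4:-→d5:-→d6:-→d7:-→d8:-→d9:-→d10:-→d11:-→d12:-→d13:-→d14:-→d15:-→d16:-→d17:-→d18:-→d19:-→d20:H2→d21:-→d22:-→d23:-→d24:-→d25:H2  best=H2
  - 146.189.176.0/20 clear@20
  - 146.189.187.128/25 clear@25
  + 41.28.187.176/28 (H0) depth=28
  + 146.189.187.153/32 (H1) depth=32
  - 41.28.187.176/28 clear@28
  + 41.28.176.0/20 (H1) depth=20
  + 146.176.0.0/12 (H2) depth=12
  + 230.81.0.0/16 (H3) depth=16
  ? 230.81.0.0  path d0:-→d1:-→d2:-→d3:-→d4:-→d5:-→d6:-→d7:-→d8:-→d9:-→d10:-→d11:-→d12:-→d13:-→d14:-→d15:-→d16:H3  best=H3
  - 41.28.176.0/20 clear@20
  + 146.189.187.144/28 (H0) depth=28
  + 146.189.176.0/20 (H0) depth=20
  ? 146.176.0.0  path d0:-→d1:-→d2:-→d3:-→d4:-→d5:-→d6:-→d7:-→d8:-→d9:-→d10:-→d11:-→d12:H2  best=H2
  ? 146.189.176.1  path d0:-→d1:-→d2:-→d3:-→d4:-→d5:-→d6:-→d7:-→d8:-→d9:-→d10:-→d11:-→d12:H2→d13:-→d14:-→d15:-→d16:-→d17:-→d18:-→d19:-→d20:H0  best=H0
  + 146.184.0.0/13 (H2) depth=13
  + 41.28.176.0/20 (H3) depth=20
  - 41.28.176.0/20 clear@20
  + 0.0.0.0/0 (H0) depth=0

== LOOKUPS ==
["H2","H3","H2","H0"]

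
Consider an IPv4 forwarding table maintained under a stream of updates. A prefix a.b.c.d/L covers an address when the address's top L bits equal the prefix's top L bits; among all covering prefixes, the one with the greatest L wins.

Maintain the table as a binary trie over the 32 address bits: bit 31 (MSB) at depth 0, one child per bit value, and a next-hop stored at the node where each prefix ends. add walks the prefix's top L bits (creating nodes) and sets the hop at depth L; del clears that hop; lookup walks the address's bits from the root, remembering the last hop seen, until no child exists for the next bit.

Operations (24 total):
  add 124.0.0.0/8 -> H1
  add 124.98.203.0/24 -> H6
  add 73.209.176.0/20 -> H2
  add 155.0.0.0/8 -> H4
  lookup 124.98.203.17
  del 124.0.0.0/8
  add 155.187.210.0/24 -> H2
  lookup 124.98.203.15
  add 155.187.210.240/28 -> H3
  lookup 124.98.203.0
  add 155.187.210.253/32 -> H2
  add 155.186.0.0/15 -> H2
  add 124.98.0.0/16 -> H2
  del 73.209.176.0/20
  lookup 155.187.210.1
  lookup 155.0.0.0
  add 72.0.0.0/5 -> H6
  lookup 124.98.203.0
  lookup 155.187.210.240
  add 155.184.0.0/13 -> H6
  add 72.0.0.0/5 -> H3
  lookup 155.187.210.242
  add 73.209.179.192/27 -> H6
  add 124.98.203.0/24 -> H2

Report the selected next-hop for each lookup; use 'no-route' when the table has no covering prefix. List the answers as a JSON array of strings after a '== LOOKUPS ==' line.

Process each operation:
  add 124.0.0.0/8 -> H1 at depth 8
  add 124.98.203.0/24 -> H6 at depth 24
  add 73.209.176.0/20 -> H2 at depth 20
  add 155.0.0.0/8 -> H4 at depth 8
  Q 124.98.203.17: descend 011111000110001011001011 ; hops seen [H1,H6] ; pick H6
  - 124.0.0.0/8 clear@8
  add 155.187.210.0/24 -> H2 at depth 24
  Q 124.98.203.15: descend 011111000110001011001011 ; hops seen [H6] ; pick H6
  add 155.187.210.240/28 -> H3 at depth 28
  Q 124.98.203.0: descend 011111000110001011001011 ; hops seen [H6] ; pick H6
  add 155.187.210.253/32 -> H2 at depth 32
  add 155.186.0.0/15 -> H2 at depth 15
  add 124.98.0.0/16 -> H2 at depth 16
  - 73.209.176.0/20 clear@20
  Q 155.187.210.1: descend 100110111011101111010010 ; hops seen [H4,H2,H2] ; pick H2
  Q 155.0.0.0: descend 10011011 ; hops seen [H4] ; pick H4
  add 72.0.0.0/5 -> H6 at depth 5
  Q 124.98.203.0: descend 011111000110001011001011 ; hops seen [H2,H6] ; pick H6
  Q 155.187.210.240: descend 1001101110111011110100101111 ; hops seen [H4,H2,H2,H3] ; pick H3
  add 155.184.0.0/13 -> H6 at depth 13
  add 72.0.0.0/5 -> H3 at depth 5
  Q 155.187.210.242: descend 1001101110111011110100101111 ; hops seen [H4,H6,H2,H2,H3] ; pick H3
  add 73.209.179.192/27 -> H6 at depth 27
  add 124.98.203.0/24 -> H2 at depth 24

== LOOKUPS ==
["H6","H6","H6","H2","H4","H6","H3","H3"]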